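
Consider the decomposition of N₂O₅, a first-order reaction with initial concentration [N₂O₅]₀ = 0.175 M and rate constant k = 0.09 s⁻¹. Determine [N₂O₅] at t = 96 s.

3.096e-05 M

Step 1: For a first-order reaction: [N₂O₅] = [N₂O₅]₀ × e^(-kt)
Step 2: [N₂O₅] = 0.175 × e^(-0.09 × 96)
Step 3: [N₂O₅] = 0.175 × e^(-8.64)
Step 4: [N₂O₅] = 0.175 × 0.000176887 = 3.096e-05 M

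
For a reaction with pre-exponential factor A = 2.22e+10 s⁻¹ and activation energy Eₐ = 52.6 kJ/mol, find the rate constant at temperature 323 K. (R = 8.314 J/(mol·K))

6.91e+01 s⁻¹

Step 1: Use the Arrhenius equation: k = A × exp(-Eₐ/RT)
Step 2: Convert Eₐ to J/mol: 52.6 kJ/mol = 52600 J/mol
Step 3: Calculate the exponent: -Eₐ/(RT) = -52600/(8.314 × 323) = -19.58724
Step 4: k = 2.22e+10 × exp(-19.58724)
Step 5: k = 2.22e+10 × 3.11437e-09 = 6.9139e+01 s⁻¹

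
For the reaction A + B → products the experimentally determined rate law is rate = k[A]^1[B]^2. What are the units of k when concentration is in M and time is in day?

M⁻²·day⁻¹

Step 1: Overall order = 1 + 2 = 3.
Step 2: rate has units M·day⁻¹; [A]^1[B]^2 has units M^3.
Step 3: k = rate/([A]^1[B]^2), so units of k = M^(1-3)·day⁻¹ = M⁻²·day⁻¹.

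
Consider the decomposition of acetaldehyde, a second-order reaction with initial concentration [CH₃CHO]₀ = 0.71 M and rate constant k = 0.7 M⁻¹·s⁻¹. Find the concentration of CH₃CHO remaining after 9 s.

0.1297 M

Step 1: For a second-order reaction: 1/[CH₃CHO] = 1/[CH₃CHO]₀ + kt
Step 2: 1/[CH₃CHO] = 1/0.71 + 0.7 × 9
Step 3: 1/[CH₃CHO] = 1.408 + 6.3 = 7.708
Step 4: [CH₃CHO] = 1/7.708 = 0.1297 M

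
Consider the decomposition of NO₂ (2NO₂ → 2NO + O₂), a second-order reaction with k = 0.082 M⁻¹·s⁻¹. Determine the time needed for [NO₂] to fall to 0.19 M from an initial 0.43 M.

35.82 s

Step 1: For second-order: t = (1/[NO₂] - 1/[NO₂]₀)/k
Step 2: t = (1/0.19 - 1/0.43)/0.082
Step 3: t = (5.263 - 2.326)/0.082
Step 4: t = 2.938/0.082 = 35.82 s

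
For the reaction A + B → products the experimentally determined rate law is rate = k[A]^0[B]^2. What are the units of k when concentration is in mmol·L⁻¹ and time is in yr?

(mmol·L⁻¹)⁻¹·yr⁻¹

Step 1: Overall order = 0 + 2 = 2.
Step 2: rate has units mmol·L⁻¹·yr⁻¹; [A]^0[B]^2 has units (mmol·L⁻¹)^2.
Step 3: k = rate/([A]^0[B]^2), so units of k = (mmol·L⁻¹)^(1-2)·yr⁻¹ = (mmol·L⁻¹)⁻¹·yr⁻¹.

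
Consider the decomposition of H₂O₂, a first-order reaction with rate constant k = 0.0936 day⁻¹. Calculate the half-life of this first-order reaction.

7.405 day

Step 1: For a first-order reaction, t₁/₂ = ln(2)/k
Step 2: t₁/₂ = ln(2)/0.0936
Step 3: t₁/₂ = 0.6931/0.0936 = 7.405 day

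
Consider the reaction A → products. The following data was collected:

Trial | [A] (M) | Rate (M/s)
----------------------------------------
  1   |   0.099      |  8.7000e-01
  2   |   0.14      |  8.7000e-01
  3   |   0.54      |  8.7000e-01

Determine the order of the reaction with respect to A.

zeroth order (0)

Step 1: Compare trials - when concentration changes, rate stays constant.
Step 2: rate₂/rate₁ = 8.7000e-01/8.7000e-01 = 1
Step 3: [A]₂/[A]₁ = 0.14/0.099 = 1.414
Step 4: Since rate ratio ≈ (conc ratio)^0, the reaction is zeroth order.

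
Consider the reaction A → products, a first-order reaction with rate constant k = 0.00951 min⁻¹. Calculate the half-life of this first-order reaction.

72.89 min

Step 1: For a first-order reaction, t₁/₂ = ln(2)/k
Step 2: t₁/₂ = ln(2)/0.00951
Step 3: t₁/₂ = 0.6931/0.00951 = 72.89 min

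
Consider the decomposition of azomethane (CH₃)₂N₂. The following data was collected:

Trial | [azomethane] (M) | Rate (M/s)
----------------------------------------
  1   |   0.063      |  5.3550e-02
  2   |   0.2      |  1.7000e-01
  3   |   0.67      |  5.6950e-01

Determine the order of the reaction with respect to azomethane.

first order (1)

Step 1: Compare trials to find order n where rate₂/rate₁ = ([azomethane]₂/[azomethane]₁)^n
Step 2: rate₂/rate₁ = 1.7000e-01/5.3550e-02 = 3.175
Step 3: [azomethane]₂/[azomethane]₁ = 0.2/0.063 = 3.175
Step 4: n = ln(3.175)/ln(3.175) = 1.00 ≈ 1
Step 5: The reaction is first order in azomethane.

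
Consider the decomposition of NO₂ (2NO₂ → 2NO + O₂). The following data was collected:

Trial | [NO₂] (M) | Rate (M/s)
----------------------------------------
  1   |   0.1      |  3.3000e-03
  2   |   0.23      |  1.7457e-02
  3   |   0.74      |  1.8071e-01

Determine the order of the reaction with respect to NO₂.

second order (2)

Step 1: Compare trials to find order n where rate₂/rate₁ = ([NO₂]₂/[NO₂]₁)^n
Step 2: rate₂/rate₁ = 1.7457e-02/3.3000e-03 = 5.29
Step 3: [NO₂]₂/[NO₂]₁ = 0.23/0.1 = 2.3
Step 4: n = ln(5.29)/ln(2.3) = 2.00 ≈ 2
Step 5: The reaction is second order in NO₂.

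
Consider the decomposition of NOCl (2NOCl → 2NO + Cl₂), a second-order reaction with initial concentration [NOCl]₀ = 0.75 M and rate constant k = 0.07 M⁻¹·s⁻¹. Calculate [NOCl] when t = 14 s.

0.4323 M

Step 1: For a second-order reaction: 1/[NOCl] = 1/[NOCl]₀ + kt
Step 2: 1/[NOCl] = 1/0.75 + 0.07 × 14
Step 3: 1/[NOCl] = 1.333 + 0.98 = 2.313
Step 4: [NOCl] = 1/2.313 = 0.4323 M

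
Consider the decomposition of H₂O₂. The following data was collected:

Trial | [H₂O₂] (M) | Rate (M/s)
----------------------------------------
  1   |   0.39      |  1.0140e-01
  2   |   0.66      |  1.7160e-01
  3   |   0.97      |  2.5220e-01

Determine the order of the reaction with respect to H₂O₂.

first order (1)

Step 1: Compare trials to find order n where rate₂/rate₁ = ([H₂O₂]₂/[H₂O₂]₁)^n
Step 2: rate₂/rate₁ = 1.7160e-01/1.0140e-01 = 1.692
Step 3: [H₂O₂]₂/[H₂O₂]₁ = 0.66/0.39 = 1.692
Step 4: n = ln(1.692)/ln(1.692) = 1.00 ≈ 1
Step 5: The reaction is first order in H₂O₂.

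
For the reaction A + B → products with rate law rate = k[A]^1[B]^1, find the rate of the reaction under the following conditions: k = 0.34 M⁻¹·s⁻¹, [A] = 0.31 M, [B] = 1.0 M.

0.1054 M/s

Step 1: The rate law is rate = k[A]^1[B]^1
Step 2: Substitute: rate = 0.34 × (0.31)^1 × (1.0)^1
Step 3: rate = 0.34 × 0.31 × 1 = 0.1054 M/s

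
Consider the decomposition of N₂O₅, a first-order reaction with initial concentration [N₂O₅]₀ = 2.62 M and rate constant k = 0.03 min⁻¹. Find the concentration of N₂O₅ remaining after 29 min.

1.098 M

Step 1: For a first-order reaction: [N₂O₅] = [N₂O₅]₀ × e^(-kt)
Step 2: [N₂O₅] = 2.62 × e^(-0.03 × 29)
Step 3: [N₂O₅] = 2.62 × e^(-0.87)
Step 4: [N₂O₅] = 2.62 × 0.418952 = 1.098 M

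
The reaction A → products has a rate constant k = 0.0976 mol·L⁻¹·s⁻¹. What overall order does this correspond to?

zeroth order (0)

Step 1: The units of k for an nth-order reaction are (concentration)^(1-n)·(time)⁻¹.
Step 2: Here k has units mol·L⁻¹·s⁻¹, so the concentration exponent is 1.
Step 3: 1 - n = 1 ⇒ n = 0. The reaction is zeroth order.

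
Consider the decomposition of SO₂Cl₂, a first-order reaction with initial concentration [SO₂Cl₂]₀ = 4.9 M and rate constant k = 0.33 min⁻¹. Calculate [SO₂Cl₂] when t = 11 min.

0.1299 M

Step 1: For a first-order reaction: [SO₂Cl₂] = [SO₂Cl₂]₀ × e^(-kt)
Step 2: [SO₂Cl₂] = 4.9 × e^(-0.33 × 11)
Step 3: [SO₂Cl₂] = 4.9 × e^(-3.63)
Step 4: [SO₂Cl₂] = 4.9 × 0.0265162 = 0.1299 M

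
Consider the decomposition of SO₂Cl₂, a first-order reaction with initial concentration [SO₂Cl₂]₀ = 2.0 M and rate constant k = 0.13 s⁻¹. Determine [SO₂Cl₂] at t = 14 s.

0.3241 M

Step 1: For a first-order reaction: [SO₂Cl₂] = [SO₂Cl₂]₀ × e^(-kt)
Step 2: [SO₂Cl₂] = 2.0 × e^(-0.13 × 14)
Step 3: [SO₂Cl₂] = 2.0 × e^(-1.82)
Step 4: [SO₂Cl₂] = 2.0 × 0.162026 = 0.3241 M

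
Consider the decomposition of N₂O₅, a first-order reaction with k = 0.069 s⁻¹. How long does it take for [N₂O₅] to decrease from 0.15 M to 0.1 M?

5.876 s

Step 1: For first-order: t = ln([N₂O₅]₀/[N₂O₅])/k
Step 2: t = ln(0.15/0.1)/0.069
Step 3: t = ln(1.5)/0.069
Step 4: t = 0.4055/0.069 = 5.876 s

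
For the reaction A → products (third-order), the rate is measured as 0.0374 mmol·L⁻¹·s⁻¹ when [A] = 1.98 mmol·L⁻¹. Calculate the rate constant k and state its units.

0.004818 (mmol·L⁻¹)⁻²·s⁻¹

Step 1: rate = k[A]^3, so k = rate / [A]^3.
Step 2: k = 0.0374 / (1.98)^3 = 0.0374 / 7.762.
Step 3: k = 0.004818 (mmol·L⁻¹)⁻²·s⁻¹.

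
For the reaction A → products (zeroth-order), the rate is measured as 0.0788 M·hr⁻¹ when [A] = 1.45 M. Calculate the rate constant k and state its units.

0.0788 M·hr⁻¹

Step 1: For a zeroth-order reaction, rate = k (independent of concentration).
Step 2: k = rate = 0.0788 M·hr⁻¹.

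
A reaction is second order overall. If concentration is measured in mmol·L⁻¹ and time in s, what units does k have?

(mmol·L⁻¹)⁻¹·s⁻¹

Step 1: For overall order n, rate = k × (concentration)^n.
Step 2: Rate has units mmol·L⁻¹·s⁻¹; concentration term has units (mmol·L⁻¹)^2.
Step 3: k = rate / (concentration)^n, so units of k = (mmol·L⁻¹)^(1-2)·s⁻¹ = (mmol·L⁻¹)⁻¹·s⁻¹.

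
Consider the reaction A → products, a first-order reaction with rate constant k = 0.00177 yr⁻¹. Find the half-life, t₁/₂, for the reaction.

391.6 yr

Step 1: For a first-order reaction, t₁/₂ = ln(2)/k
Step 2: t₁/₂ = ln(2)/0.00177
Step 3: t₁/₂ = 0.6931/0.00177 = 391.6 yr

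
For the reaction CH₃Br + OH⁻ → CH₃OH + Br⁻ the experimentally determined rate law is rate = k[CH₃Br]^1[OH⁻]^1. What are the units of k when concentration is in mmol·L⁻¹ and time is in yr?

(mmol·L⁻¹)⁻¹·yr⁻¹

Step 1: Overall order = 1 + 1 = 2.
Step 2: rate has units mmol·L⁻¹·yr⁻¹; [CH₃Br]^1[OH⁻]^1 has units (mmol·L⁻¹)^2.
Step 3: k = rate/([CH₃Br]^1[OH⁻]^1), so units of k = (mmol·L⁻¹)^(1-2)·yr⁻¹ = (mmol·L⁻¹)⁻¹·yr⁻¹.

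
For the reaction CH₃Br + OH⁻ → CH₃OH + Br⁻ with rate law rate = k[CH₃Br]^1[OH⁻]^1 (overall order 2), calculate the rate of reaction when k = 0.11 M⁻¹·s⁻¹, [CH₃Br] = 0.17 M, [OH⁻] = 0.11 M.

0.002057 M/s

Step 1: The rate law is rate = k[CH₃Br]^1[OH⁻]^1, overall order = 1+1 = 2
Step 2: Substitute values: rate = 0.11 × (0.17)^1 × (0.11)^1
Step 3: rate = 0.11 × 0.17 × 0.11 = 0.002057 M/s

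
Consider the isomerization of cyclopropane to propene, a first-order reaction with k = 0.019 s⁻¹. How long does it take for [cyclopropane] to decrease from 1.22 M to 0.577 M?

39.41 s

Step 1: For first-order: t = ln([cyclopropane]₀/[cyclopropane])/k
Step 2: t = ln(1.22/0.577)/0.019
Step 3: t = ln(2.114)/0.019
Step 4: t = 0.7488/0.019 = 39.41 s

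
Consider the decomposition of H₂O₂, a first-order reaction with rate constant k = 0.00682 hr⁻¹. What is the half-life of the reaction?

101.6 hr

Step 1: For a first-order reaction, t₁/₂ = ln(2)/k
Step 2: t₁/₂ = ln(2)/0.00682
Step 3: t₁/₂ = 0.6931/0.00682 = 101.6 hr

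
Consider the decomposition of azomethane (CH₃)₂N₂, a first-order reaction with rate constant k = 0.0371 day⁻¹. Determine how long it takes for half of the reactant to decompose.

18.68 day

Step 1: For a first-order reaction, t₁/₂ = ln(2)/k
Step 2: t₁/₂ = ln(2)/0.0371
Step 3: t₁/₂ = 0.6931/0.0371 = 18.68 day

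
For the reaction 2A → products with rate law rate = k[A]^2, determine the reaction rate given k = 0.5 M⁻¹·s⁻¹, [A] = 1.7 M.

1.445 M/s

Step 1: Identify the rate law: rate = k[A]^2
Step 2: Substitute values: rate = 0.5 × (1.7)^2
Step 3: Calculate: rate = 0.5 × 2.89 = 1.445 M/s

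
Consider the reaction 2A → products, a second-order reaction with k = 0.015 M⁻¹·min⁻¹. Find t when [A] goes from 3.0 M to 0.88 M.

53.54 min

Step 1: For second-order: t = (1/[A] - 1/[A]₀)/k
Step 2: t = (1/0.88 - 1/3.0)/0.015
Step 3: t = (1.136 - 0.3333)/0.015
Step 4: t = 0.803/0.015 = 53.54 min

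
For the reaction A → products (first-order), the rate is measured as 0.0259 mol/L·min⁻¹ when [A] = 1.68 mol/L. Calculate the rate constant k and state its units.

0.01542 min⁻¹

Step 1: rate = k[A]^1, so k = rate / [A]^1.
Step 2: k = 0.0259 / (1.68)^1 = 0.0259 / 1.68.
Step 3: k = 0.01542 min⁻¹.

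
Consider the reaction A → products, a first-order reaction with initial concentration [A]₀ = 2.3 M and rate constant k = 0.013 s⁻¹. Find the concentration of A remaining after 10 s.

2.02 M

Step 1: For a first-order reaction: [A] = [A]₀ × e^(-kt)
Step 2: [A] = 2.3 × e^(-0.013 × 10)
Step 3: [A] = 2.3 × e^(-0.13)
Step 4: [A] = 2.3 × 0.878095 = 2.02 M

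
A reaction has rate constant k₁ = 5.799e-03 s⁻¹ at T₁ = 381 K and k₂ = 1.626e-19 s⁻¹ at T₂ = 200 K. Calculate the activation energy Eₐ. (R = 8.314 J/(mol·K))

133.4 kJ/mol

Step 1: Use the two-temperature Arrhenius form: ln(k₂/k₁) = -Eₐ/R × (1/T₂ - 1/T₁)
Step 2: ln(k₂/k₁) = ln(1.626e-19/5.799e-03) = ln(2.80393e-17) = -38.1129
Step 3: 1/T₂ - 1/T₁ = 1/200 - 1/381 = 2.375328e-03 K⁻¹
Step 4: Eₐ = -R × ln(k₂/k₁) / (1/T₂ - 1/T₁) = -8.314 × -38.1129 / 2.375328e-03
Step 5: Eₐ = 1.3340e+05 J/mol = 133.4 kJ/mol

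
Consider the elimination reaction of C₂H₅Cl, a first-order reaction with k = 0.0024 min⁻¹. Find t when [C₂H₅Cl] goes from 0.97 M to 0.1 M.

946.7 min

Step 1: For first-order: t = ln([C₂H₅Cl]₀/[C₂H₅Cl])/k
Step 2: t = ln(0.97/0.1)/0.0024
Step 3: t = ln(9.7)/0.0024
Step 4: t = 2.272/0.0024 = 946.7 min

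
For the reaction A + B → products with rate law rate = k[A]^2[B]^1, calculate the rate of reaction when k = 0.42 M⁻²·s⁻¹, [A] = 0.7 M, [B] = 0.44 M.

0.09055 M/s

Step 1: The rate law is rate = k[A]^2[B]^1
Step 2: Substitute: rate = 0.42 × (0.7)^2 × (0.44)^1
Step 3: rate = 0.42 × 0.49 × 0.44 = 0.090552 M/s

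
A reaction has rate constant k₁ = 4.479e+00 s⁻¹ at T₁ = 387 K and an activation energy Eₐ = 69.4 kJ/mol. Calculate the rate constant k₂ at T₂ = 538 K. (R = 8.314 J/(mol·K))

1.907e+03 s⁻¹

Step 1: Use the two-temperature Arrhenius form: ln(k₂/k₁) = -Eₐ/R × (1/T₂ - 1/T₁)
Step 2: Convert Eₐ to J/mol: 69.4 kJ/mol = 69400 J/mol
Step 3: 1/T₂ - 1/T₁ = 1/538 - 1/387 = -7.252433e-04 K⁻¹
Step 4: ln(k₂/k₁) = -69400/8.314 × -7.252433e-04 = 6.05387
Step 5: k₂ = k₁ × exp(6.05387) = 4.479e+00 × 4.25758e+02 = 1.907e+03 s⁻¹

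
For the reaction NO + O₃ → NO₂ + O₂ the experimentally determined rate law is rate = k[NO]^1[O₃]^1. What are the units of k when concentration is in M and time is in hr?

M⁻¹·hr⁻¹

Step 1: Overall order = 1 + 1 = 2.
Step 2: rate has units M·hr⁻¹; [NO]^1[O₃]^1 has units M^2.
Step 3: k = rate/([NO]^1[O₃]^1), so units of k = M^(1-2)·hr⁻¹ = M⁻¹·hr⁻¹.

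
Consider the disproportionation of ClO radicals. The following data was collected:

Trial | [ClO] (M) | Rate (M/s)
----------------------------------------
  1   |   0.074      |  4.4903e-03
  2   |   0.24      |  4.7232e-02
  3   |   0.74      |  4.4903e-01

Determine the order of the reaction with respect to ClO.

second order (2)

Step 1: Compare trials to find order n where rate₂/rate₁ = ([ClO]₂/[ClO]₁)^n
Step 2: rate₂/rate₁ = 4.7232e-02/4.4903e-03 = 10.52
Step 3: [ClO]₂/[ClO]₁ = 0.24/0.074 = 3.243
Step 4: n = ln(10.52)/ln(3.243) = 2.00 ≈ 2
Step 5: The reaction is second order in ClO.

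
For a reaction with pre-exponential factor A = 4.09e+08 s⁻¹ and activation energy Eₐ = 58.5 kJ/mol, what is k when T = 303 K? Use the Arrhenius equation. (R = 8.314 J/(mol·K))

3.36e-02 s⁻¹

Step 1: Use the Arrhenius equation: k = A × exp(-Eₐ/RT)
Step 2: Convert Eₐ to J/mol: 58.5 kJ/mol = 58500 J/mol
Step 3: Calculate the exponent: -Eₐ/(RT) = -58500/(8.314 × 303) = -23.22219
Step 4: k = 4.09e+08 × exp(-23.22219)
Step 5: k = 4.09e+08 × 8.21734e-11 = 3.3609e-02 s⁻¹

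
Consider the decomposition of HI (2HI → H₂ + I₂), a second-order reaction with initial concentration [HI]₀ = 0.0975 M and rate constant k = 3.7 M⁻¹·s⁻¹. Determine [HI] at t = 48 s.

0.005323 M

Step 1: For a second-order reaction: 1/[HI] = 1/[HI]₀ + kt
Step 2: 1/[HI] = 1/0.0975 + 3.7 × 48
Step 3: 1/[HI] = 10.26 + 177.6 = 187.9
Step 4: [HI] = 1/187.9 = 0.005323 M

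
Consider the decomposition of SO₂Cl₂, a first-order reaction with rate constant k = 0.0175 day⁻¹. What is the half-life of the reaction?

39.61 day

Step 1: For a first-order reaction, t₁/₂ = ln(2)/k
Step 2: t₁/₂ = ln(2)/0.0175
Step 3: t₁/₂ = 0.6931/0.0175 = 39.61 day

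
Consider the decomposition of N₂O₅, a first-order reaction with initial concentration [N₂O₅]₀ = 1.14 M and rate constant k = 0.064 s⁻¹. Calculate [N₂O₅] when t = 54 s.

0.03597 M

Step 1: For a first-order reaction: [N₂O₅] = [N₂O₅]₀ × e^(-kt)
Step 2: [N₂O₅] = 1.14 × e^(-0.064 × 54)
Step 3: [N₂O₅] = 1.14 × e^(-3.456)
Step 4: [N₂O₅] = 1.14 × 0.0315557 = 0.03597 M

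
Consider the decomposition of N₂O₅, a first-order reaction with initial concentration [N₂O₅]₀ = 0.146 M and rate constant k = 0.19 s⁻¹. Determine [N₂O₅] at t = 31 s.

0.000404 M

Step 1: For a first-order reaction: [N₂O₅] = [N₂O₅]₀ × e^(-kt)
Step 2: [N₂O₅] = 0.146 × e^(-0.19 × 31)
Step 3: [N₂O₅] = 0.146 × e^(-5.89)
Step 4: [N₂O₅] = 0.146 × 0.00276698 = 0.000404 M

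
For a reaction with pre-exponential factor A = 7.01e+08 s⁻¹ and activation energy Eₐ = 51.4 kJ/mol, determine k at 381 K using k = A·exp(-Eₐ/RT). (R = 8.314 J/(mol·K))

6.29e+01 s⁻¹

Step 1: Use the Arrhenius equation: k = A × exp(-Eₐ/RT)
Step 2: Convert Eₐ to J/mol: 51.4 kJ/mol = 51400 J/mol
Step 3: Calculate the exponent: -Eₐ/(RT) = -51400/(8.314 × 381) = -16.22662
Step 4: k = 7.01e+08 × exp(-16.22662)
Step 5: k = 7.01e+08 × 8.97157e-08 = 6.2891e+01 s⁻¹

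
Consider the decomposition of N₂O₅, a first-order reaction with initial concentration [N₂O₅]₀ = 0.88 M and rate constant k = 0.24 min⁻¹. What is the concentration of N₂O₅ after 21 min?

0.005697 M

Step 1: For a first-order reaction: [N₂O₅] = [N₂O₅]₀ × e^(-kt)
Step 2: [N₂O₅] = 0.88 × e^(-0.24 × 21)
Step 3: [N₂O₅] = 0.88 × e^(-5.04)
Step 4: [N₂O₅] = 0.88 × 0.00647375 = 0.005697 M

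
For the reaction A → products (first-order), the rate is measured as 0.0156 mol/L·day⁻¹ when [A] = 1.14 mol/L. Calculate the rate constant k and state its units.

0.01368 day⁻¹

Step 1: rate = k[A]^1, so k = rate / [A]^1.
Step 2: k = 0.0156 / (1.14)^1 = 0.0156 / 1.14.
Step 3: k = 0.01368 day⁻¹.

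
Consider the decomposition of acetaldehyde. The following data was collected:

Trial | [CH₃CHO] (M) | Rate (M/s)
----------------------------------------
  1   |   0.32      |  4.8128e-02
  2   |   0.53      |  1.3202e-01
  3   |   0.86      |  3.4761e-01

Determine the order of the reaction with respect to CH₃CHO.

second order (2)

Step 1: Compare trials to find order n where rate₂/rate₁ = ([CH₃CHO]₂/[CH₃CHO]₁)^n
Step 2: rate₂/rate₁ = 1.3202e-01/4.8128e-02 = 2.743
Step 3: [CH₃CHO]₂/[CH₃CHO]₁ = 0.53/0.32 = 1.656
Step 4: n = ln(2.743)/ln(1.656) = 2.00 ≈ 2
Step 5: The reaction is second order in CH₃CHO.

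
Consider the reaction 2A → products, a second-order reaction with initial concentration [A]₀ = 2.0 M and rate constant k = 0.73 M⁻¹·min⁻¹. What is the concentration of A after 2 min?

0.5102 M

Step 1: For a second-order reaction: 1/[A] = 1/[A]₀ + kt
Step 2: 1/[A] = 1/2.0 + 0.73 × 2
Step 3: 1/[A] = 0.5 + 1.46 = 1.96
Step 4: [A] = 1/1.96 = 0.5102 M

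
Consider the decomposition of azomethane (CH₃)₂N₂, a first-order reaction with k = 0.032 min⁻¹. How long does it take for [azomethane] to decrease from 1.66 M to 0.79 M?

23.2 min

Step 1: For first-order: t = ln([azomethane]₀/[azomethane])/k
Step 2: t = ln(1.66/0.79)/0.032
Step 3: t = ln(2.101)/0.032
Step 4: t = 0.7425/0.032 = 23.2 min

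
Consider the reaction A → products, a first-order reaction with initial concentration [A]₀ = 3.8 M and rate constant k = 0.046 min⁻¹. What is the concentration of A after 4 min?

3.161 M

Step 1: For a first-order reaction: [A] = [A]₀ × e^(-kt)
Step 2: [A] = 3.8 × e^(-0.046 × 4)
Step 3: [A] = 3.8 × e^(-0.184)
Step 4: [A] = 3.8 × 0.831936 = 3.161 M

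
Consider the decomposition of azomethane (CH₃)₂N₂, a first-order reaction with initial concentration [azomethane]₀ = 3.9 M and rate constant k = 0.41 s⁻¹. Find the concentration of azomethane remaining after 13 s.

0.01889 M

Step 1: For a first-order reaction: [azomethane] = [azomethane]₀ × e^(-kt)
Step 2: [azomethane] = 3.9 × e^(-0.41 × 13)
Step 3: [azomethane] = 3.9 × e^(-5.33)
Step 4: [azomethane] = 3.9 × 0.00484407 = 0.01889 M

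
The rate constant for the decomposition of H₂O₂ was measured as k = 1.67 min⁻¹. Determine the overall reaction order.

first order (1)

Step 1: The units of k for an nth-order reaction are (concentration)^(1-n)·(time)⁻¹.
Step 2: Here k has units min⁻¹, so the concentration exponent is 0.
Step 3: 1 - n = 0 ⇒ n = 1. The reaction is first order.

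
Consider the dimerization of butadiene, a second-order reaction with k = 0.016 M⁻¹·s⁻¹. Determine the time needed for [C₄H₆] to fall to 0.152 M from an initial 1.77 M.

375.9 s

Step 1: For second-order: t = (1/[C₄H₆] - 1/[C₄H₆]₀)/k
Step 2: t = (1/0.152 - 1/1.77)/0.016
Step 3: t = (6.579 - 0.565)/0.016
Step 4: t = 6.014/0.016 = 375.9 s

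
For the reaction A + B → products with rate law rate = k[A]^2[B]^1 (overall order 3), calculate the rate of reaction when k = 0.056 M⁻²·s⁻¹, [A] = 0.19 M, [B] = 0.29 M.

0.0005863 M/s

Step 1: The rate law is rate = k[A]^2[B]^1, overall order = 2+1 = 3
Step 2: Substitute values: rate = 0.056 × (0.19)^2 × (0.29)^1
Step 3: rate = 0.056 × 0.0361 × 0.29 = 0.000586264 M/s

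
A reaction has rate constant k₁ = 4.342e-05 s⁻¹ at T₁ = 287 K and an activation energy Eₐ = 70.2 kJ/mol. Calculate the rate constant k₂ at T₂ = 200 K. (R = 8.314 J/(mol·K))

1.201e-10 s⁻¹

Step 1: Use the two-temperature Arrhenius form: ln(k₂/k₁) = -Eₐ/R × (1/T₂ - 1/T₁)
Step 2: Convert Eₐ to J/mol: 70.2 kJ/mol = 70200 J/mol
Step 3: 1/T₂ - 1/T₁ = 1/200 - 1/287 = 1.515679e-03 K⁻¹
Step 4: ln(k₂/k₁) = -70200/8.314 × 1.515679e-03 = -12.79777
Step 5: k₂ = k₁ × exp(-12.79777) = 4.342e-05 × 2.76694e-06 = 1.201e-10 s⁻¹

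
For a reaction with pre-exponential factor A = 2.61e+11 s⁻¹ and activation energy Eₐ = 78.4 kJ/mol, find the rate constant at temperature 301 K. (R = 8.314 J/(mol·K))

6.47e-03 s⁻¹

Step 1: Use the Arrhenius equation: k = A × exp(-Eₐ/RT)
Step 2: Convert Eₐ to J/mol: 78.4 kJ/mol = 78400 J/mol
Step 3: Calculate the exponent: -Eₐ/(RT) = -78400/(8.314 × 301) = -31.32850
Step 4: k = 2.61e+11 × exp(-31.32850)
Step 5: k = 2.61e+11 × 2.47859e-14 = 6.4691e-03 s⁻¹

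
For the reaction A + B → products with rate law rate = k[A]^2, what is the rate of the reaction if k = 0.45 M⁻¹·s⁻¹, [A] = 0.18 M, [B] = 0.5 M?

0.01458 M/s

Step 1: The rate law is rate = k[A]^2
Step 2: Note that the rate does not depend on [B] (zero order in B).
Step 3: rate = 0.45 × (0.18)^2 = 0.01458 M/s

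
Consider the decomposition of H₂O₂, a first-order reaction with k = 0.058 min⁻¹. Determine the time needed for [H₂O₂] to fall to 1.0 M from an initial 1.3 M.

4.524 min

Step 1: For first-order: t = ln([H₂O₂]₀/[H₂O₂])/k
Step 2: t = ln(1.3/1.0)/0.058
Step 3: t = ln(1.3)/0.058
Step 4: t = 0.2624/0.058 = 4.524 min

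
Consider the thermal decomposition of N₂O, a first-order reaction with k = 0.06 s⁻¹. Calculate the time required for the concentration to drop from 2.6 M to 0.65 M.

23.1 s

Step 1: For first-order: t = ln([N₂O]₀/[N₂O])/k
Step 2: t = ln(2.6/0.65)/0.06
Step 3: t = ln(4)/0.06
Step 4: t = 1.386/0.06 = 23.1 s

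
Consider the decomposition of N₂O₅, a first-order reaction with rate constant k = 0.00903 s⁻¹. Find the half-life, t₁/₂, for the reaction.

76.76 s

Step 1: For a first-order reaction, t₁/₂ = ln(2)/k
Step 2: t₁/₂ = ln(2)/0.00903
Step 3: t₁/₂ = 0.6931/0.00903 = 76.76 s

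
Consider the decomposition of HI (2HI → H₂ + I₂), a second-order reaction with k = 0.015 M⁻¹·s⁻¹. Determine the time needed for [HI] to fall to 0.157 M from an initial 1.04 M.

360.5 s

Step 1: For second-order: t = (1/[HI] - 1/[HI]₀)/k
Step 2: t = (1/0.157 - 1/1.04)/0.015
Step 3: t = (6.369 - 0.9615)/0.015
Step 4: t = 5.408/0.015 = 360.5 s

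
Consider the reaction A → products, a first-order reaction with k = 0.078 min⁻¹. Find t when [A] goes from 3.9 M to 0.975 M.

17.77 min

Step 1: For first-order: t = ln([A]₀/[A])/k
Step 2: t = ln(3.9/0.975)/0.078
Step 3: t = ln(4)/0.078
Step 4: t = 1.386/0.078 = 17.77 min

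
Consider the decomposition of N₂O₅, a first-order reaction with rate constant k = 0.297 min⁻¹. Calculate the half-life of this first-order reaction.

2.334 min

Step 1: For a first-order reaction, t₁/₂ = ln(2)/k
Step 2: t₁/₂ = ln(2)/0.297
Step 3: t₁/₂ = 0.6931/0.297 = 2.334 min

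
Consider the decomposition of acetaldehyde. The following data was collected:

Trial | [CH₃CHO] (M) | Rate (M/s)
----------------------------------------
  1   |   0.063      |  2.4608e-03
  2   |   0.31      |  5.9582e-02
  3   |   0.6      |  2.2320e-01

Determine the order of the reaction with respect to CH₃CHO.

second order (2)

Step 1: Compare trials to find order n where rate₂/rate₁ = ([CH₃CHO]₂/[CH₃CHO]₁)^n
Step 2: rate₂/rate₁ = 5.9582e-02/2.4608e-03 = 24.21
Step 3: [CH₃CHO]₂/[CH₃CHO]₁ = 0.31/0.063 = 4.921
Step 4: n = ln(24.21)/ln(4.921) = 2.00 ≈ 2
Step 5: The reaction is second order in CH₃CHO.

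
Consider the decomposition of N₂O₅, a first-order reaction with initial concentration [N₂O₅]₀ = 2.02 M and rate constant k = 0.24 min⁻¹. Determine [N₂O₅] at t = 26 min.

0.003939 M

Step 1: For a first-order reaction: [N₂O₅] = [N₂O₅]₀ × e^(-kt)
Step 2: [N₂O₅] = 2.02 × e^(-0.24 × 26)
Step 3: [N₂O₅] = 2.02 × e^(-6.24)
Step 4: [N₂O₅] = 2.02 × 0.00194986 = 0.003939 M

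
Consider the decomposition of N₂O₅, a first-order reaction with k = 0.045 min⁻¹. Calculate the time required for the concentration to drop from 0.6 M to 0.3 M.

15.4 min

Step 1: For first-order: t = ln([N₂O₅]₀/[N₂O₅])/k
Step 2: t = ln(0.6/0.3)/0.045
Step 3: t = ln(2)/0.045
Step 4: t = 0.6931/0.045 = 15.4 min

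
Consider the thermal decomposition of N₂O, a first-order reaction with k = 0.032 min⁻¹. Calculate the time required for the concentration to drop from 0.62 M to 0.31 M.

21.66 min

Step 1: For first-order: t = ln([N₂O]₀/[N₂O])/k
Step 2: t = ln(0.62/0.31)/0.032
Step 3: t = ln(2)/0.032
Step 4: t = 0.6931/0.032 = 21.66 min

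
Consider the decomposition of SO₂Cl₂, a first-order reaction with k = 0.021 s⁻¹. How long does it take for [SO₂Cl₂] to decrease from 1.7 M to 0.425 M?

66.01 s

Step 1: For first-order: t = ln([SO₂Cl₂]₀/[SO₂Cl₂])/k
Step 2: t = ln(1.7/0.425)/0.021
Step 3: t = ln(4)/0.021
Step 4: t = 1.386/0.021 = 66.01 s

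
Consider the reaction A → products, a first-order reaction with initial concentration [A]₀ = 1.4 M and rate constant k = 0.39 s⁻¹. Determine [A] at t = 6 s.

0.1349 M

Step 1: For a first-order reaction: [A] = [A]₀ × e^(-kt)
Step 2: [A] = 1.4 × e^(-0.39 × 6)
Step 3: [A] = 1.4 × e^(-2.34)
Step 4: [A] = 1.4 × 0.0963276 = 0.1349 M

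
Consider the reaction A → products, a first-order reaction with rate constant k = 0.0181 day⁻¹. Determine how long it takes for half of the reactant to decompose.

38.3 day

Step 1: For a first-order reaction, t₁/₂ = ln(2)/k
Step 2: t₁/₂ = ln(2)/0.0181
Step 3: t₁/₂ = 0.6931/0.0181 = 38.3 day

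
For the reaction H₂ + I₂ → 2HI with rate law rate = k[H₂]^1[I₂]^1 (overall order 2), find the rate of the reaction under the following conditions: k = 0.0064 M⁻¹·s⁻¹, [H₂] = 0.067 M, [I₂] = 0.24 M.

0.0001029 M/s

Step 1: The rate law is rate = k[H₂]^1[I₂]^1, overall order = 1+1 = 2
Step 2: Substitute values: rate = 0.0064 × (0.067)^1 × (0.24)^1
Step 3: rate = 0.0064 × 0.067 × 0.24 = 0.000102912 M/s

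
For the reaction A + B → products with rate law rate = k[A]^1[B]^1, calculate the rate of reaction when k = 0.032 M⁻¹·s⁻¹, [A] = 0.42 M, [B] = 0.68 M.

0.009139 M/s

Step 1: The rate law is rate = k[A]^1[B]^1
Step 2: Substitute: rate = 0.032 × (0.42)^1 × (0.68)^1
Step 3: rate = 0.032 × 0.42 × 0.68 = 0.0091392 M/s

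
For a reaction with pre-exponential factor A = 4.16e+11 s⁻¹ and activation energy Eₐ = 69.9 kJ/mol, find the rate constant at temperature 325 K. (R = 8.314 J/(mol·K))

2.42e+00 s⁻¹

Step 1: Use the Arrhenius equation: k = A × exp(-Eₐ/RT)
Step 2: Convert Eₐ to J/mol: 69.9 kJ/mol = 69900 J/mol
Step 3: Calculate the exponent: -Eₐ/(RT) = -69900/(8.314 × 325) = -25.86925
Step 4: k = 4.16e+11 × exp(-25.86925)
Step 5: k = 4.16e+11 × 5.82274e-12 = 2.4223e+00 s⁻¹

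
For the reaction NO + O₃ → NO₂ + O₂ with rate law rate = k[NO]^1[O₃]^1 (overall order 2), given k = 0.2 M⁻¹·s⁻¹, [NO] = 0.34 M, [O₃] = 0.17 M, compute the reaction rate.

0.01156 M/s

Step 1: The rate law is rate = k[NO]^1[O₃]^1, overall order = 1+1 = 2
Step 2: Substitute values: rate = 0.2 × (0.34)^1 × (0.17)^1
Step 3: rate = 0.2 × 0.34 × 0.17 = 0.01156 M/s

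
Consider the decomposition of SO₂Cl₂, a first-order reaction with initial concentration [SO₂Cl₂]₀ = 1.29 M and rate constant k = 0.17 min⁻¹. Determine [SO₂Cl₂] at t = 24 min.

0.02181 M

Step 1: For a first-order reaction: [SO₂Cl₂] = [SO₂Cl₂]₀ × e^(-kt)
Step 2: [SO₂Cl₂] = 1.29 × e^(-0.17 × 24)
Step 3: [SO₂Cl₂] = 1.29 × e^(-4.08)
Step 4: [SO₂Cl₂] = 1.29 × 0.0169075 = 0.02181 M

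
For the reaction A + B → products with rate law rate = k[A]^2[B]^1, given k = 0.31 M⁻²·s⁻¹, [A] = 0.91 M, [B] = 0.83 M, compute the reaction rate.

0.2131 M/s

Step 1: The rate law is rate = k[A]^2[B]^1
Step 2: Substitute: rate = 0.31 × (0.91)^2 × (0.83)^1
Step 3: rate = 0.31 × 0.8281 × 0.83 = 0.21307 M/s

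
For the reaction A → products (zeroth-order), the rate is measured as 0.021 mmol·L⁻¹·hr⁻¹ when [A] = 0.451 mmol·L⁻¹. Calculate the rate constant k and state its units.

0.021 mmol·L⁻¹·hr⁻¹

Step 1: For a zeroth-order reaction, rate = k (independent of concentration).
Step 2: k = rate = 0.021 mmol·L⁻¹·hr⁻¹.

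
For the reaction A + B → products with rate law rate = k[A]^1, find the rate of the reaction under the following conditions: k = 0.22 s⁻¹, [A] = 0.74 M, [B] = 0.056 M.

0.1628 M/s

Step 1: The rate law is rate = k[A]^1
Step 2: Note that the rate does not depend on [B] (zero order in B).
Step 3: rate = 0.22 × (0.74)^1 = 0.1628 M/s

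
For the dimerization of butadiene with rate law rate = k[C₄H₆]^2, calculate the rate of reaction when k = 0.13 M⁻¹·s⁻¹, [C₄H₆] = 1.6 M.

0.3328 M/s

Step 1: Identify the rate law: rate = k[C₄H₆]^2
Step 2: Substitute values: rate = 0.13 × (1.6)^2
Step 3: Calculate: rate = 0.13 × 2.56 = 0.3328 M/s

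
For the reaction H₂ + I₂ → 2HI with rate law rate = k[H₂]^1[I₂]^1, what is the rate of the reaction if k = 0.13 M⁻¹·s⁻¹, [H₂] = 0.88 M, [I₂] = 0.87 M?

0.09953 M/s

Step 1: The rate law is rate = k[H₂]^1[I₂]^1
Step 2: Substitute: rate = 0.13 × (0.88)^1 × (0.87)^1
Step 3: rate = 0.13 × 0.88 × 0.87 = 0.099528 M/s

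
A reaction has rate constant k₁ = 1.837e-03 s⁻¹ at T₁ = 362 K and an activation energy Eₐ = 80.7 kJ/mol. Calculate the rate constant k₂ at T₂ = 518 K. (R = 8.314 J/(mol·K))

5.903e+00 s⁻¹

Step 1: Use the two-temperature Arrhenius form: ln(k₂/k₁) = -Eₐ/R × (1/T₂ - 1/T₁)
Step 2: Convert Eₐ to J/mol: 80.7 kJ/mol = 80700 J/mol
Step 3: 1/T₂ - 1/T₁ = 1/518 - 1/362 = -8.319290e-04 K⁻¹
Step 4: ln(k₂/k₁) = -80700/8.314 × -8.319290e-04 = 8.07513
Step 5: k₂ = k₁ × exp(8.07513) = 1.837e-03 × 3.21355e+03 = 5.903e+00 s⁻¹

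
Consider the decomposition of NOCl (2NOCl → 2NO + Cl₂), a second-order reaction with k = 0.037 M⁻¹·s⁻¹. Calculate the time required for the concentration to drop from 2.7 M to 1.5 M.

8.008 s

Step 1: For second-order: t = (1/[NOCl] - 1/[NOCl]₀)/k
Step 2: t = (1/1.5 - 1/2.7)/0.037
Step 3: t = (0.6667 - 0.3704)/0.037
Step 4: t = 0.2963/0.037 = 8.008 s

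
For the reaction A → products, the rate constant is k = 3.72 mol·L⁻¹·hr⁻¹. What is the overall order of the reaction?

zeroth order (0)

Step 1: The units of k for an nth-order reaction are (concentration)^(1-n)·(time)⁻¹.
Step 2: Here k has units mol·L⁻¹·hr⁻¹, so the concentration exponent is 1.
Step 3: 1 - n = 1 ⇒ n = 0. The reaction is zeroth order.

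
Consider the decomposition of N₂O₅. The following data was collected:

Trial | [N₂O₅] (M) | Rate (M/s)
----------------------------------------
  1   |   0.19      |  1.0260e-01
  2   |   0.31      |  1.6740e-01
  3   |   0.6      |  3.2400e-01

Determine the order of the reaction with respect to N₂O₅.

first order (1)

Step 1: Compare trials to find order n where rate₂/rate₁ = ([N₂O₅]₂/[N₂O₅]₁)^n
Step 2: rate₂/rate₁ = 1.6740e-01/1.0260e-01 = 1.632
Step 3: [N₂O₅]₂/[N₂O₅]₁ = 0.31/0.19 = 1.632
Step 4: n = ln(1.632)/ln(1.632) = 1.00 ≈ 1
Step 5: The reaction is first order in N₂O₅.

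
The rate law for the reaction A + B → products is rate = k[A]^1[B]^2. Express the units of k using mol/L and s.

(mol/L)⁻²·s⁻¹

Step 1: Overall order = 1 + 2 = 3.
Step 2: rate has units mol/L·s⁻¹; [A]^1[B]^2 has units (mol/L)^3.
Step 3: k = rate/([A]^1[B]^2), so units of k = (mol/L)^(1-3)·s⁻¹ = (mol/L)⁻²·s⁻¹.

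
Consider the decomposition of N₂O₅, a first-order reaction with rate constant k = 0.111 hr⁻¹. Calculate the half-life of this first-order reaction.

6.245 hr

Step 1: For a first-order reaction, t₁/₂ = ln(2)/k
Step 2: t₁/₂ = ln(2)/0.111
Step 3: t₁/₂ = 0.6931/0.111 = 6.245 hr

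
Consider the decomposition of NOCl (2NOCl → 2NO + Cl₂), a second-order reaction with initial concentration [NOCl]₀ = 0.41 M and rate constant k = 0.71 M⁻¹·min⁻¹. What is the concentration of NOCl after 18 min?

0.06571 M

Step 1: For a second-order reaction: 1/[NOCl] = 1/[NOCl]₀ + kt
Step 2: 1/[NOCl] = 1/0.41 + 0.71 × 18
Step 3: 1/[NOCl] = 2.439 + 12.78 = 15.22
Step 4: [NOCl] = 1/15.22 = 0.06571 M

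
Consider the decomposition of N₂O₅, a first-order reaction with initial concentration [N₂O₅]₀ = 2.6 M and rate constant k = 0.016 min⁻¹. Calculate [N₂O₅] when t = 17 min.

1.981 M

Step 1: For a first-order reaction: [N₂O₅] = [N₂O₅]₀ × e^(-kt)
Step 2: [N₂O₅] = 2.6 × e^(-0.016 × 17)
Step 3: [N₂O₅] = 2.6 × e^(-0.272)
Step 4: [N₂O₅] = 2.6 × 0.761854 = 1.981 M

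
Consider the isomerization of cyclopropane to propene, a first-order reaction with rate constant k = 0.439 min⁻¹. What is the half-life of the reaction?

1.579 min

Step 1: For a first-order reaction, t₁/₂ = ln(2)/k
Step 2: t₁/₂ = ln(2)/0.439
Step 3: t₁/₂ = 0.6931/0.439 = 1.579 min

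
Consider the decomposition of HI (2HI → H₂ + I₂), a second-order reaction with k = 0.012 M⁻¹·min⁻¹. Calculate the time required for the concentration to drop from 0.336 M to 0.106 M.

538.1 min

Step 1: For second-order: t = (1/[HI] - 1/[HI]₀)/k
Step 2: t = (1/0.106 - 1/0.336)/0.012
Step 3: t = (9.434 - 2.976)/0.012
Step 4: t = 6.458/0.012 = 538.1 min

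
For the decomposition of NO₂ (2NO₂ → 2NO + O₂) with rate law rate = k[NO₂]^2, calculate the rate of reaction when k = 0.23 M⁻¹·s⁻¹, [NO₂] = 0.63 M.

0.09129 M/s

Step 1: Identify the rate law: rate = k[NO₂]^2
Step 2: Substitute values: rate = 0.23 × (0.63)^2
Step 3: Calculate: rate = 0.23 × 0.3969 = 0.091287 M/s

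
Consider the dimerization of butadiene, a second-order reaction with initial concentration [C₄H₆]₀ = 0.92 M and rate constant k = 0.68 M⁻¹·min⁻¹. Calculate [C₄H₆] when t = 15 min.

0.0886 M

Step 1: For a second-order reaction: 1/[C₄H₆] = 1/[C₄H₆]₀ + kt
Step 2: 1/[C₄H₆] = 1/0.92 + 0.68 × 15
Step 3: 1/[C₄H₆] = 1.087 + 10.2 = 11.29
Step 4: [C₄H₆] = 1/11.29 = 0.0886 M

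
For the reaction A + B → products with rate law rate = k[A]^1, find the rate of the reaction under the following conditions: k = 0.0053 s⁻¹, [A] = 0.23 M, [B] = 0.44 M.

0.001219 M/s

Step 1: The rate law is rate = k[A]^1
Step 2: Note that the rate does not depend on [B] (zero order in B).
Step 3: rate = 0.0053 × (0.23)^1 = 0.001219 M/s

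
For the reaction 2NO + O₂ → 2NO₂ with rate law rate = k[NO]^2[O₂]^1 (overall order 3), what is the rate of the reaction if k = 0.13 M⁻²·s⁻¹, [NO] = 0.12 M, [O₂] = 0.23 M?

0.0004306 M/s

Step 1: The rate law is rate = k[NO]^2[O₂]^1, overall order = 2+1 = 3
Step 2: Substitute values: rate = 0.13 × (0.12)^2 × (0.23)^1
Step 3: rate = 0.13 × 0.0144 × 0.23 = 0.00043056 M/s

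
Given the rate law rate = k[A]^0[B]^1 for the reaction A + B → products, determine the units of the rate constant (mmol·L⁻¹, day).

day⁻¹

Step 1: Overall order = 0 + 1 = 1.
Step 2: rate has units mmol·L⁻¹·day⁻¹; [A]^0[B]^1 has units (mmol·L⁻¹)^1.
Step 3: k = rate/([A]^0[B]^1), so units of k = (mmol·L⁻¹)^(1-1)·day⁻¹ = day⁻¹.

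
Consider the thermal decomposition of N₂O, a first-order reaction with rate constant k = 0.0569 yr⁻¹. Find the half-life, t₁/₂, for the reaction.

12.18 yr

Step 1: For a first-order reaction, t₁/₂ = ln(2)/k
Step 2: t₁/₂ = ln(2)/0.0569
Step 3: t₁/₂ = 0.6931/0.0569 = 12.18 yr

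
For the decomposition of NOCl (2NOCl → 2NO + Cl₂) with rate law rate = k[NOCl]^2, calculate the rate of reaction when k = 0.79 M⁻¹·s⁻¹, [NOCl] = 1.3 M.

1.335 M/s

Step 1: Identify the rate law: rate = k[NOCl]^2
Step 2: Substitute values: rate = 0.79 × (1.3)^2
Step 3: Calculate: rate = 0.79 × 1.69 = 1.3351 M/s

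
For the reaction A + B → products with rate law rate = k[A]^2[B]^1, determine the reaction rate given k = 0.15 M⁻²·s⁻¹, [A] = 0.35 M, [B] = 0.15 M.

0.002756 M/s

Step 1: The rate law is rate = k[A]^2[B]^1
Step 2: Substitute: rate = 0.15 × (0.35)^2 × (0.15)^1
Step 3: rate = 0.15 × 0.1225 × 0.15 = 0.00275625 M/s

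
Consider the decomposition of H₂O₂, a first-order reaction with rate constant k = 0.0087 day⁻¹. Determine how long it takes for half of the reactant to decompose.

79.67 day

Step 1: For a first-order reaction, t₁/₂ = ln(2)/k
Step 2: t₁/₂ = ln(2)/0.0087
Step 3: t₁/₂ = 0.6931/0.0087 = 79.67 day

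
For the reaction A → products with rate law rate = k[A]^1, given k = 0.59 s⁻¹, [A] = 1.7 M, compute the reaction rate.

1.003 M/s

Step 1: Identify the rate law: rate = k[A]^1
Step 2: Substitute values: rate = 0.59 × (1.7)^1
Step 3: Calculate: rate = 0.59 × 1.7 = 1.003 M/s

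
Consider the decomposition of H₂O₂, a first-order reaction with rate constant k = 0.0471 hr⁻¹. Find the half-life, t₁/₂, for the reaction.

14.72 hr

Step 1: For a first-order reaction, t₁/₂ = ln(2)/k
Step 2: t₁/₂ = ln(2)/0.0471
Step 3: t₁/₂ = 0.6931/0.0471 = 14.72 hr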